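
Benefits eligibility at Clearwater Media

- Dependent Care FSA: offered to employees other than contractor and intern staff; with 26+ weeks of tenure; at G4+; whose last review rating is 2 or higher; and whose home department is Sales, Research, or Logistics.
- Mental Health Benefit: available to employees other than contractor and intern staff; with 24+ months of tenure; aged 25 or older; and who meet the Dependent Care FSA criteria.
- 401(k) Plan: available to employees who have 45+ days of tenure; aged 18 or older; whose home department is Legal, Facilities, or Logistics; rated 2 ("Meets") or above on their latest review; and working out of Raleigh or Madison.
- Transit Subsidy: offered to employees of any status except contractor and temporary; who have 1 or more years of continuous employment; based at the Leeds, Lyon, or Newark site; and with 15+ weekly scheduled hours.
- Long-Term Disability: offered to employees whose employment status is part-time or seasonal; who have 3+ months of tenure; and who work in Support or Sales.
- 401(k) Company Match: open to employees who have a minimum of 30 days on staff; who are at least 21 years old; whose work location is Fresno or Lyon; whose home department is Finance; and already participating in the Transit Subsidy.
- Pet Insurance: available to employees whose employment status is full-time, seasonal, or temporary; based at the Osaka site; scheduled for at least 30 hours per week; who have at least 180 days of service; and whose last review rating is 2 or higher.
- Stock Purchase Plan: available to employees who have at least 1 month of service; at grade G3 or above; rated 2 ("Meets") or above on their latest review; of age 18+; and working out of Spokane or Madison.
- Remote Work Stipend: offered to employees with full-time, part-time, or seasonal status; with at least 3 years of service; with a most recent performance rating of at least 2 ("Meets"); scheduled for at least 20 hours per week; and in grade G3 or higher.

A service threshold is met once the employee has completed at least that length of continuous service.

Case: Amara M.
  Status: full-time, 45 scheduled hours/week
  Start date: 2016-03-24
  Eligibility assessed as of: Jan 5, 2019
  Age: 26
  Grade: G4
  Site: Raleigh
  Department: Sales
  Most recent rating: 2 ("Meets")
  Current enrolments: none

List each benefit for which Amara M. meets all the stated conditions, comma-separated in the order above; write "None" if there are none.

Service from 2016-03-24 to Jan 5, 2019: 1017 days.
Dependent Care FSA — status full-time ✓ (not excluded); service 1017 days ≥ 26 weeks (≈182 days) ✓; grade G4 ≥ G4 ✓; rating 2 ≥ 2 ✓; dept Sales ✓ → eligible.
Mental Health Benefit — status full-time ✓ (not excluded); service 1017 days ≥ 24 months (≈720 days) ✓; age 26 ≥ 25 ✓; eligible for Dependent Care FSA ✓ → eligible.
401(k) Plan — service 1017 days ≥ 45 days ✓; age 26 ≥ 18 ✓; dept Sales ✗ → not eligible.
Transit Subsidy — status full-time ✓ (not excluded); service 1017 days ≥ 1 year (≈365 days) ✓; site Raleigh ✗ (not Leeds, Lyon, or Newark) → not eligible.
Long-Term Disability — status full-time ✗ (requires part-time or seasonal) → not eligible.
401(k) Company Match — service 1017 days ≥ 30 days ✓; age 26 ≥ 21 ✓; site Raleigh ✗ (not Fresno or Lyon) → not eligible.
Pet Insurance — status full-time ✓; site Raleigh ✗ (not Osaka) → not eligible.
Stock Purchase Plan — service 1017 days ≥ 1 month (≈30 days) ✓; grade G4 ≥ G3 ✓; rating 2 ≥ 2 ✓; age 26 ≥ 18 ✓; site Raleigh ✗ (not Spokane or Madison) → not eligible.
Remote Work Stipend — status full-time ✓; service 1017 days < 3 years (≈1095 days) ✗ → not eligible.

Dependent Care FSA, Mental Health Benefit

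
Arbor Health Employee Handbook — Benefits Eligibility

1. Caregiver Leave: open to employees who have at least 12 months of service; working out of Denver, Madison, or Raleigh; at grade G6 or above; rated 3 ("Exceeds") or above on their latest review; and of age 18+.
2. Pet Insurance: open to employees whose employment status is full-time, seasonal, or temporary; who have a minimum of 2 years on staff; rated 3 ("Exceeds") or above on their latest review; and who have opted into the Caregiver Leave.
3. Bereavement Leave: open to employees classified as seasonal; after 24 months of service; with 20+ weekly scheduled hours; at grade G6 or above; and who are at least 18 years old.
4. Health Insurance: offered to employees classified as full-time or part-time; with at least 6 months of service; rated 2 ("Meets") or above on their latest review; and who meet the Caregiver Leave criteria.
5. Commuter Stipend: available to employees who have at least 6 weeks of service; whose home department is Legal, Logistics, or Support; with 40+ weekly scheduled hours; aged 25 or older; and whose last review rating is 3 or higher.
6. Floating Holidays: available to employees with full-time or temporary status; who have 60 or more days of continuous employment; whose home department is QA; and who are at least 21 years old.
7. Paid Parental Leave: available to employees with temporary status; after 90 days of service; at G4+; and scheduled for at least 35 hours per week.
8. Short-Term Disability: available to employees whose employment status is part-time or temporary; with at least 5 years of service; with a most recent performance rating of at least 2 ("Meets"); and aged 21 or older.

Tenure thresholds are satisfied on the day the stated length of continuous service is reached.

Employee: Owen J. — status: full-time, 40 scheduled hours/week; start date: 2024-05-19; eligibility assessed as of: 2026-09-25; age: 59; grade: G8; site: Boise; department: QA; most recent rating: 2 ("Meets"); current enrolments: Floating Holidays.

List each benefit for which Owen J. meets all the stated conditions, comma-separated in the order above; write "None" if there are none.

Service from 2024-05-19 to 2026-09-25: 859 days.
Caregiver Leave — service 859 days ≥ 12 months (≈360 days) ✓; site Boise ✗ (not Denver, Madison, or Raleigh) → not eligible.
Pet Insurance — status full-time ✓; service 859 days ≥ 2 years (≈730 days) ✓; rating 2 < 3 ✗ → not eligible.
Bereavement Leave — status full-time ✗ (requires seasonal) → not eligible.
Health Insurance — status full-time ✓; service 859 days ≥ 6 months (≈180 days) ✓; rating 2 ≥ 2 ✓; not eligible for Caregiver Leave ✗ → not eligible.
Commuter Stipend — service 859 days ≥ 6 weeks (≈42 days) ✓; dept QA ✗ → not eligible.
Floating Holidays — status full-time ✓; service 859 days ≥ 60 days ✓; dept QA ✓; age 59 ≥ 21 ✓ → eligible.
Paid Parental Leave — status full-time ✗ (requires temporary) → not eligible.
Short-Term Disability — status full-time ✗ (requires part-time or temporary) → not eligible.

Floating Holidays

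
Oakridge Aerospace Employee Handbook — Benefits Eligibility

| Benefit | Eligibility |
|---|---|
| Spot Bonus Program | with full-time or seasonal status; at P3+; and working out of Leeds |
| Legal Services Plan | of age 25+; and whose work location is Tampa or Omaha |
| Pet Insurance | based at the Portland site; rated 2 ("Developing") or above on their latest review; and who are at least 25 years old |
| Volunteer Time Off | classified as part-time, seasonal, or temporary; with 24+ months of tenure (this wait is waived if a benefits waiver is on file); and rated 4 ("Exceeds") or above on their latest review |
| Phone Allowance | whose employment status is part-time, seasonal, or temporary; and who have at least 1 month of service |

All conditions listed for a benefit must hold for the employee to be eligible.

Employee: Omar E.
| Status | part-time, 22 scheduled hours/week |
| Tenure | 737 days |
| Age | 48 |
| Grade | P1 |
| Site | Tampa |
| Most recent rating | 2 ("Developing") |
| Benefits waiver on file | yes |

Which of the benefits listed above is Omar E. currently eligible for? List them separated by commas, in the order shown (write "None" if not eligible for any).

Legal Services Plan, Phone Allowance

Spot Bonus Program — status part-time ✗ (requires full-time or seasonal) → not eligible.
Legal Services Plan — age 48 ≥ 25 ✓; site Tampa ✓ → eligible.
Pet Insurance — site Tampa ✗ (not Portland) → not eligible.
Volunteer Time Off — status part-time ✓; benefits waiver on file ✓; rating 2 < 4 ✗ → not eligible.
Phone Allowance — status part-time ✓; service 737 days ≥ 1 month (≈30 days) ✓ → eligible.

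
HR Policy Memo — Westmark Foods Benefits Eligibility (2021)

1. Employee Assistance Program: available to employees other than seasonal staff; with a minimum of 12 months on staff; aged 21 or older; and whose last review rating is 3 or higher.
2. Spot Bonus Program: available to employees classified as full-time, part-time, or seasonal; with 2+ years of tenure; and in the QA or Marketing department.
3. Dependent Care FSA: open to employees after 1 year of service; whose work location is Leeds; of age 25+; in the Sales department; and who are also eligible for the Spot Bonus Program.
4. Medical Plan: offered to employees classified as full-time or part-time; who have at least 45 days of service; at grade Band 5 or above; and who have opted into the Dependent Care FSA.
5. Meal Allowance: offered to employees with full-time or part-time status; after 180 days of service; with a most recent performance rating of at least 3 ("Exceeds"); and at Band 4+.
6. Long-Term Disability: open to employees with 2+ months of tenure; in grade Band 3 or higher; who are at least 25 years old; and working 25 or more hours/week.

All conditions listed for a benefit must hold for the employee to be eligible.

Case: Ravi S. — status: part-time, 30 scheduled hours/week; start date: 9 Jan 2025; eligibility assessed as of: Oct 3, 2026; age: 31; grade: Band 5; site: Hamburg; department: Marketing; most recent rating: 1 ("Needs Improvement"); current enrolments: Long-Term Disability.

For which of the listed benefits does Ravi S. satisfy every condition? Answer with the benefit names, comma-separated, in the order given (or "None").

Long-Term Disability

Service from 9 Jan 2025 to Oct 3, 2026: 632 days.
Employee Assistance Program — status part-time ✓ (not excluded); service 632 days ≥ 12 months (≈360 days) ✓; age 31 ≥ 21 ✓; rating 1 < 3 ✗ → not eligible.
Spot Bonus Program — status part-time ✓; service 632 days < 2 years (≈730 days) ✗ → not eligible.
Dependent Care FSA — service 632 days ≥ 1 year (≈365 days) ✓; site Hamburg ✗ (not Leeds) → not eligible.
Medical Plan — status part-time ✓; service 632 days ≥ 45 days ✓; grade Band 5 ≥ Band 5 ✓; not enrolled in Dependent Care FSA ✗ → not eligible.
Meal Allowance — status part-time ✓; service 632 days ≥ 180 days ✓; rating 1 < 3 ✗ → not eligible.
Long-Term Disability — service 632 days ≥ 2 months (≈60 days) ✓; grade Band 5 ≥ Band 3 ✓; age 31 ≥ 25 ✓; 30 hrs/wk ≥ 25 ✓ → eligible.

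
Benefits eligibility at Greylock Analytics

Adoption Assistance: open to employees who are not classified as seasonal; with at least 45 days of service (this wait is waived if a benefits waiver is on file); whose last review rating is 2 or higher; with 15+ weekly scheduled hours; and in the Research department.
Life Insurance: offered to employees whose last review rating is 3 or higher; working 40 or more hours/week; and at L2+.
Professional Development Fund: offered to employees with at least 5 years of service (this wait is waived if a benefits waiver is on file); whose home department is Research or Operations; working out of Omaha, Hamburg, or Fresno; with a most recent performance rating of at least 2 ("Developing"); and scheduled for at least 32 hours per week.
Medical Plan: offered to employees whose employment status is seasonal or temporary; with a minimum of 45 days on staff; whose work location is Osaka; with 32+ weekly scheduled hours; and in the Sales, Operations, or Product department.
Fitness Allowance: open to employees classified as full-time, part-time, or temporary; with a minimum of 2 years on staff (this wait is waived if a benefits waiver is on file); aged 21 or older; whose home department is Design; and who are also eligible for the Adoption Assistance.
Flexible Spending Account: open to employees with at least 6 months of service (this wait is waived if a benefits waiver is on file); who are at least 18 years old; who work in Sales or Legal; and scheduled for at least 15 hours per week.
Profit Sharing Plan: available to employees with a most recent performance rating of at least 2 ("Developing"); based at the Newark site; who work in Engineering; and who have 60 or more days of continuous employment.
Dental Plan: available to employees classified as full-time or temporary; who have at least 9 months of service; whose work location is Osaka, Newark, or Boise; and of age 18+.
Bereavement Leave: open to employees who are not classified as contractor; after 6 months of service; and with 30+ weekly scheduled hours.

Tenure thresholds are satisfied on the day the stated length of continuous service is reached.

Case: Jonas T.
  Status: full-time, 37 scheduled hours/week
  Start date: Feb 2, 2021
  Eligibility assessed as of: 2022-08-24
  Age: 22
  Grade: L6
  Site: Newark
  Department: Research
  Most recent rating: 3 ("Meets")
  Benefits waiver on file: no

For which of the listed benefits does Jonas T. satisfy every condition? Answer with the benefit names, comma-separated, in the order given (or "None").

Service from Feb 2, 2021 to 2022-08-24: 568 days.
Adoption Assistance — status full-time ✓ (not excluded); no waiver, service 568 days ≥ 45 days ✓; rating 3 ≥ 2 ✓; 37 hrs/wk ≥ 15 ✓; dept Research ✓ → eligible.
Life Insurance — rating 3 ≥ 3 ✓; 37 hrs/wk < 40 ✗ → not eligible.
Professional Development Fund — no waiver, service 568 days < 5 years (≈1825 days) ✗ → not eligible.
Medical Plan — status full-time ✗ (requires seasonal or temporary) → not eligible.
Fitness Allowance — status full-time ✓; no waiver, service 568 days < 2 years (≈730 days) ✗ → not eligible.
Flexible Spending Account — no waiver, service 568 days ≥ 6 months (≈180 days) ✓; age 22 ≥ 18 ✓; dept Research ✗ → not eligible.
Profit Sharing Plan — rating 3 ≥ 2 ✓; site Newark ✓; dept Research ✗ → not eligible.
Dental Plan — status full-time ✓; service 568 days ≥ 9 months (≈270 days) ✓; site Newark ✓; age 22 ≥ 18 ✓ → eligible.
Bereavement Leave — status full-time ✓ (not excluded); service 568 days ≥ 6 months (≈180 days) ✓; 37 hrs/wk ≥ 30 ✓ → eligible.

Adoption Assistance, Dental Plan, Bereavement Leave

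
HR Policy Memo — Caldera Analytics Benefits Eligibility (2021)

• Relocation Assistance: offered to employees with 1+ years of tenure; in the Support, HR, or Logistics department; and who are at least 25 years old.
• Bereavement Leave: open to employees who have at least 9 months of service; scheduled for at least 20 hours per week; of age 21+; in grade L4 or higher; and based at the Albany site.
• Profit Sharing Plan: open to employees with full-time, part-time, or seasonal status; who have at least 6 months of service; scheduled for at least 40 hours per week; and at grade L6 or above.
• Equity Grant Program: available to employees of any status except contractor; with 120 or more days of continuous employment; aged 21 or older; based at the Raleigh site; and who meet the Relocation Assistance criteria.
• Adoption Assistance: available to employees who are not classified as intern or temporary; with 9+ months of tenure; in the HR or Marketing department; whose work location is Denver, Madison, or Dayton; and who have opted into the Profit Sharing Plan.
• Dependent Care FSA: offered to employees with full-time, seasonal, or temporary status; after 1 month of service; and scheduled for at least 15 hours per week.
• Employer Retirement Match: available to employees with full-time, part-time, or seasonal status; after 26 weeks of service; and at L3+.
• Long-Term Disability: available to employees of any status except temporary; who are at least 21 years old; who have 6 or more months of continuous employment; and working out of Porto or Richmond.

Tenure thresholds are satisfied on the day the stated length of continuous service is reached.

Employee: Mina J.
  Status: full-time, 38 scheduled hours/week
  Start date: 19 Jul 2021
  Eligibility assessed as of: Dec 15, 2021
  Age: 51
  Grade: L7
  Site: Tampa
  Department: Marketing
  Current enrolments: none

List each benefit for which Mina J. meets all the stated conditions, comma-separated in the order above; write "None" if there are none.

Service from 19 Jul 2021 to Dec 15, 2021: 149 days.
Relocation Assistance — service 149 days < 1 year (≈365 days) ✗ → not eligible.
Bereavement Leave — service 149 days < 9 months (≈270 days) ✗ → not eligible.
Profit Sharing Plan — status full-time ✓; service 149 days < 6 months (≈180 days) ✗ → not eligible.
Equity Grant Program — status full-time ✓ (not excluded); service 149 days ≥ 120 days ✓; age 51 ≥ 21 ✓; site Tampa ✗ (not Raleigh) → not eligible.
Adoption Assistance — status full-time ✓ (not excluded); service 149 days < 9 months (≈270 days) ✗ → not eligible.
Dependent Care FSA — status full-time ✓; service 149 days ≥ 1 month (≈30 days) ✓; 38 hrs/wk ≥ 15 ✓ → eligible.
Employer Retirement Match — status full-time ✓; service 149 days < 26 weeks (≈182 days) ✗ → not eligible.
Long-Term Disability — status full-time ✓ (not excluded); age 51 ≥ 21 ✓; service 149 days < 6 months (≈180 days) ✗ → not eligible.

Dependent Care FSA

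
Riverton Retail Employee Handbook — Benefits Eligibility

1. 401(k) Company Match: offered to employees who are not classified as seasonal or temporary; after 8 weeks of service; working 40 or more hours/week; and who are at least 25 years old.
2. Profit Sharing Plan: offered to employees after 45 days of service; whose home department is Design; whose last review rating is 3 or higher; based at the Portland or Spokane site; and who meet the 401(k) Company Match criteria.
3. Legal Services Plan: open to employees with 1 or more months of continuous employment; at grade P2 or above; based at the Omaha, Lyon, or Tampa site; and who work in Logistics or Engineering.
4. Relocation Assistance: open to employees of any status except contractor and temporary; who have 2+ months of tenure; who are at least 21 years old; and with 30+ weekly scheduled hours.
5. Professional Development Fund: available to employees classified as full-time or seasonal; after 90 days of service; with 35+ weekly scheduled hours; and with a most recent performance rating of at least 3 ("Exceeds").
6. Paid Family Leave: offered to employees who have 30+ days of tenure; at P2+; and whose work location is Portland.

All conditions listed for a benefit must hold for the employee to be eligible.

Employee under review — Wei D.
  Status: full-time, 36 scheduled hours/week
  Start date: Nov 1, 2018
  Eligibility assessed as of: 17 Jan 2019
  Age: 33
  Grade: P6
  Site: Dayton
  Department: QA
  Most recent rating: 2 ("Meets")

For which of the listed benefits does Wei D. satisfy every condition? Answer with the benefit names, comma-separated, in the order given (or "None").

Relocation Assistance

Service from Nov 1, 2018 to 17 Jan 2019: 77 days.
401(k) Company Match — status full-time ✓ (not excluded); service 77 days ≥ 8 weeks (≈56 days) ✓; 36 hrs/wk < 40 ✗ → not eligible.
Profit Sharing Plan — service 77 days ≥ 45 days ✓; dept QA ✗ → not eligible.
Legal Services Plan — service 77 days ≥ 1 month (≈30 days) ✓; grade P6 ≥ P2 ✓; site Dayton ✗ (not Omaha, Lyon, or Tampa) → not eligible.
Relocation Assistance — status full-time ✓ (not excluded); service 77 days ≥ 2 months (≈60 days) ✓; age 33 ≥ 21 ✓; 36 hrs/wk ≥ 30 ✓ → eligible.
Professional Development Fund — status full-time ✓; service 77 days < 90 days ✗ → not eligible.
Paid Family Leave — service 77 days ≥ 30 days ✓; grade P6 ≥ P2 ✓; site Dayton ✗ (not Portland) → not eligible.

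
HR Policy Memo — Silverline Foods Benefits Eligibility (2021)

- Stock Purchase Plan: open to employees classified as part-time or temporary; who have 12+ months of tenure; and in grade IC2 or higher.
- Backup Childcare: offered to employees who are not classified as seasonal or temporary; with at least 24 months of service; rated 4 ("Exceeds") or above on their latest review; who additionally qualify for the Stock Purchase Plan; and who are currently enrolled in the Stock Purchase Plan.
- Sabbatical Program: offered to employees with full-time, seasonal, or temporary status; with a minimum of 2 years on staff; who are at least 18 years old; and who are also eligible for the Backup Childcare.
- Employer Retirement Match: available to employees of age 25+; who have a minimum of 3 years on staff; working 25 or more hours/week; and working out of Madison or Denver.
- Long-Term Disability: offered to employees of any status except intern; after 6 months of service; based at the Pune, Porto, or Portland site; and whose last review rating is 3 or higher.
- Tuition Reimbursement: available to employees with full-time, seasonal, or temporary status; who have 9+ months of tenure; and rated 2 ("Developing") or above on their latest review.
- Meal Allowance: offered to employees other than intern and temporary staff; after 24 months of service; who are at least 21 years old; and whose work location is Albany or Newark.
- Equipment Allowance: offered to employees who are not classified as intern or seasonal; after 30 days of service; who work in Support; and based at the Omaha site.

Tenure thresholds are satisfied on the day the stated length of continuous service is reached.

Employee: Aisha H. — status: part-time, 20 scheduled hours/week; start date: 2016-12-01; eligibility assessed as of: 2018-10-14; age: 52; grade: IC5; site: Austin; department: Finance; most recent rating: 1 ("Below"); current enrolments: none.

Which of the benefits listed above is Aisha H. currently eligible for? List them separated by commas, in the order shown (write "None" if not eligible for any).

Stock Purchase Plan

Service from 2016-12-01 to 2018-10-14: 682 days.
Stock Purchase Plan — status part-time ✓; service 682 days ≥ 12 months (≈360 days) ✓; grade IC5 ≥ IC2 ✓ → eligible.
Backup Childcare — status part-time ✓ (not excluded); service 682 days < 24 months (≈720 days) ✗ → not eligible.
Sabbatical Program — status part-time ✗ (requires full-time, seasonal, or temporary) → not eligible.
Employer Retirement Match — age 52 ≥ 25 ✓; service 682 days < 3 years (≈1095 days) ✗ → not eligible.
Long-Term Disability — status part-time ✓ (not excluded); service 682 days ≥ 6 months (≈180 days) ✓; site Austin ✗ (not Pune, Porto, or Portland) → not eligible.
Tuition Reimbursement — status part-time ✗ (requires full-time, seasonal, or temporary) → not eligible.
Meal Allowance — status part-time ✓ (not excluded); service 682 days < 24 months (≈720 days) ✗ → not eligible.
Equipment Allowance — status part-time ✓ (not excluded); service 682 days ≥ 30 days ✓; dept Finance ✗ → not eligible.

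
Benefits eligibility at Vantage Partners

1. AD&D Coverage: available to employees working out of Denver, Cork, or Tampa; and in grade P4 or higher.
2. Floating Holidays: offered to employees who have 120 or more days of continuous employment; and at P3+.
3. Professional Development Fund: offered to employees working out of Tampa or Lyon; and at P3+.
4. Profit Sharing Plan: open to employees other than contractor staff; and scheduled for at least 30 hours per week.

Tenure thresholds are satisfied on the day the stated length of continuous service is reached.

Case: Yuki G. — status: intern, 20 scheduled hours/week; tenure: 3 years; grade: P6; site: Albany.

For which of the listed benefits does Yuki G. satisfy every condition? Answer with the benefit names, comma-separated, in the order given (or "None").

AD&D Coverage — site Albany ✗ (not Denver, Cork, or Tampa) → not eligible.
Floating Holidays — service 3 years ≥ 120 days ✓; grade P6 ≥ P3 ✓ → eligible.
Professional Development Fund — site Albany ✗ (not Tampa or Lyon) → not eligible.
Profit Sharing Plan — status intern ✓ (not excluded); 20 hrs/wk < 30 ✗ → not eligible.

Floating Holidays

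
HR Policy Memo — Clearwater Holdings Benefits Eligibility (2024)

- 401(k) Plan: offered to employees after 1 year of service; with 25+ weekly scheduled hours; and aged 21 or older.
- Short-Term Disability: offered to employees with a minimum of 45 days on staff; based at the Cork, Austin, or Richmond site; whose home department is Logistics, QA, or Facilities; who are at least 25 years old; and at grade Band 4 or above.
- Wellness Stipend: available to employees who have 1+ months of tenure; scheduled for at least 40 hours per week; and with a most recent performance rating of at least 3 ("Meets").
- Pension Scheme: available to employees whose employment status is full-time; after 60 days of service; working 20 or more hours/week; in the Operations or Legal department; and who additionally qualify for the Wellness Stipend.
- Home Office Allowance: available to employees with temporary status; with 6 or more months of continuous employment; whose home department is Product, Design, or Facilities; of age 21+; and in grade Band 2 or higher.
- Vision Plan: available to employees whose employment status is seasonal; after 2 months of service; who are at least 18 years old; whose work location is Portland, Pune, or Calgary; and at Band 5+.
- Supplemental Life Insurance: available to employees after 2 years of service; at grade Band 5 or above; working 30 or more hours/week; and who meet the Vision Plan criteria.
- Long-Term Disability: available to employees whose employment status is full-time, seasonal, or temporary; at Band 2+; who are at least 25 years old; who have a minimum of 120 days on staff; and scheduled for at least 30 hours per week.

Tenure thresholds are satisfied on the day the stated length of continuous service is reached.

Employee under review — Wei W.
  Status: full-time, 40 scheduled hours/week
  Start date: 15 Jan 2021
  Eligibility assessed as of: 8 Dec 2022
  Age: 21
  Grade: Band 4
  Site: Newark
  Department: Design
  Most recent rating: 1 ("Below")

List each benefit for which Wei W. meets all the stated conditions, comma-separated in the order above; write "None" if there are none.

401(k) Plan

Service from 15 Jan 2021 to 8 Dec 2022: 692 days.
401(k) Plan — service 692 days ≥ 1 year (≈365 days) ✓; 40 hrs/wk ≥ 25 ✓; age 21 ≥ 21 ✓ → eligible.
Short-Term Disability — service 692 days ≥ 45 days ✓; site Newark ✗ (not Cork, Austin, or Richmond) → not eligible.
Wellness Stipend — service 692 days ≥ 1 month (≈30 days) ✓; 40 hrs/wk ≥ 40 ✓; rating 1 < 3 ✗ → not eligible.
Pension Scheme — status full-time ✓; service 692 days ≥ 60 days ✓; 40 hrs/wk ≥ 20 ✓; dept Design ✗ → not eligible.
Home Office Allowance — status full-time ✗ (requires temporary) → not eligible.
Vision Plan — status full-time ✗ (requires seasonal) → not eligible.
Supplemental Life Insurance — service 692 days < 2 years (≈730 days) ✗ → not eligible.
Long-Term Disability — status full-time ✓; grade Band 4 ≥ Band 2 ✓; age 21 < 25 ✗ → not eligible.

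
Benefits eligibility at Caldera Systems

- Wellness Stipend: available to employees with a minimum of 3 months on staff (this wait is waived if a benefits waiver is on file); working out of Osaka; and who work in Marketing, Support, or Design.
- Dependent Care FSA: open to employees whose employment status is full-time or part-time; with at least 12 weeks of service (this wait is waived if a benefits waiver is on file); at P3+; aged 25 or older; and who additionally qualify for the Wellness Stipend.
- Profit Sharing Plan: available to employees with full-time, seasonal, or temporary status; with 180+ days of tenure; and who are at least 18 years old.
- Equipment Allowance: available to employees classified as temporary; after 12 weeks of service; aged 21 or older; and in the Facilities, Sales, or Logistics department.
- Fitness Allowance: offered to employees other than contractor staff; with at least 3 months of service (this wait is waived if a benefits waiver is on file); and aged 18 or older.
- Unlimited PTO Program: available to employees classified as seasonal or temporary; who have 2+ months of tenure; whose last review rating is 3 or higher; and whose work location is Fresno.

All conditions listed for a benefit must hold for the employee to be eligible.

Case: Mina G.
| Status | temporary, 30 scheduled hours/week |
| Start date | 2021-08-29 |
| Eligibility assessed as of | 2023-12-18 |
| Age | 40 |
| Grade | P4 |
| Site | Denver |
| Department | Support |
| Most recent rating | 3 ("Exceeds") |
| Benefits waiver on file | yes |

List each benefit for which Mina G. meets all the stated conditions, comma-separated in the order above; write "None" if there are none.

Service from 2021-08-29 to 2023-12-18: 841 days.
Wellness Stipend — benefits waiver on file ✓; site Denver ✗ (not Osaka) → not eligible.
Dependent Care FSA — status temporary ✗ (requires full-time or part-time) → not eligible.
Profit Sharing Plan — status temporary ✓; service 841 days ≥ 180 days ✓; age 40 ≥ 18 ✓ → eligible.
Equipment Allowance — status temporary ✓; service 841 days ≥ 12 weeks (≈84 days) ✓; age 40 ≥ 21 ✓; dept Support ✗ → not eligible.
Fitness Allowance — status temporary ✓ (not excluded); benefits waiver on file ✓; age 40 ≥ 18 ✓ → eligible.
Unlimited PTO Program — status temporary ✓; service 841 days ≥ 2 months (≈60 days) ✓; rating 3 ≥ 3 ✓; site Denver ✗ (not Fresno) → not eligible.

Profit Sharing Plan, Fitness Allowance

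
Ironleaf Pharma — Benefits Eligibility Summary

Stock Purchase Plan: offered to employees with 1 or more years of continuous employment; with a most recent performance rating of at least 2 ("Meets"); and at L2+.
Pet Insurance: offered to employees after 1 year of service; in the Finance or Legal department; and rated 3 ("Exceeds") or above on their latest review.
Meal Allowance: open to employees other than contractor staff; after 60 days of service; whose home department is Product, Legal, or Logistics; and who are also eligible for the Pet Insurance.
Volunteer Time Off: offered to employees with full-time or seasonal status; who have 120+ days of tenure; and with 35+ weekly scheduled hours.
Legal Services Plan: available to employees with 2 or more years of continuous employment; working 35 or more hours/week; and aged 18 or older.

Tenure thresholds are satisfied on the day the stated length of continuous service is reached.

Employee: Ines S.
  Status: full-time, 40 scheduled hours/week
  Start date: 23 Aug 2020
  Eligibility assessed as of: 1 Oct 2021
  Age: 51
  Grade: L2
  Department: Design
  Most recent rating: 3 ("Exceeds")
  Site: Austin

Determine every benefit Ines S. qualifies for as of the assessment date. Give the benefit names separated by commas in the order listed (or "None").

Stock Purchase Plan, Volunteer Time Off

Service from 23 Aug 2020 to 1 Oct 2021: 404 days.
Stock Purchase Plan — service 404 days ≥ 1 year (≈365 days) ✓; rating 3 ≥ 2 ✓; grade L2 ≥ L2 ✓ → eligible.
Pet Insurance — service 404 days ≥ 1 year (≈365 days) ✓; dept Design ✗ → not eligible.
Meal Allowance — status full-time ✓ (not excluded); service 404 days ≥ 60 days ✓; dept Design ✗ → not eligible.
Volunteer Time Off — status full-time ✓; service 404 days ≥ 120 days ✓; 40 hrs/wk ≥ 35 ✓ → eligible.
Legal Services Plan — service 404 days < 2 years (≈730 days) ✗ → not eligible.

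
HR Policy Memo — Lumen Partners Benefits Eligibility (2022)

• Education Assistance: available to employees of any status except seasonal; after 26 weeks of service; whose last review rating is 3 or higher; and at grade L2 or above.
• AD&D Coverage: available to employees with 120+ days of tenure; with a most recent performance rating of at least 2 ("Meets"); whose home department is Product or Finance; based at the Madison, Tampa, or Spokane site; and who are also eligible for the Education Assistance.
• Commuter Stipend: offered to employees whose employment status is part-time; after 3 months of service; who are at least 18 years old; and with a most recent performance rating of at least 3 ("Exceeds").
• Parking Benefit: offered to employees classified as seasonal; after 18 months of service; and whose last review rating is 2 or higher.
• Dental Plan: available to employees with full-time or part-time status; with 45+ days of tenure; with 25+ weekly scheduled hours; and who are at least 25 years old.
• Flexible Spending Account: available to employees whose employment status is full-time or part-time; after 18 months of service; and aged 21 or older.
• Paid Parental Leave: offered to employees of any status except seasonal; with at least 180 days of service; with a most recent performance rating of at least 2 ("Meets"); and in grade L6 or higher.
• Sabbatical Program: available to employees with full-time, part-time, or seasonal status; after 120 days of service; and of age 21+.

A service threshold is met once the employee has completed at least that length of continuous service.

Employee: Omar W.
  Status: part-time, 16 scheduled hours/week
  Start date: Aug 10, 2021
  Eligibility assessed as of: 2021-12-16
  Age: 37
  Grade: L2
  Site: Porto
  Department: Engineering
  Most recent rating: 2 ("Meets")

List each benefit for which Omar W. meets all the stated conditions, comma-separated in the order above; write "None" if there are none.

Service from Aug 10, 2021 to 2021-12-16: 128 days.
Education Assistance — status part-time ✓ (not excluded); service 128 days < 26 weeks (≈182 days) ✗ → not eligible.
AD&D Coverage — service 128 days ≥ 120 days ✓; rating 2 ≥ 2 ✓; dept Engineering ✗ → not eligible.
Commuter Stipend — status part-time ✓; service 128 days ≥ 3 months (≈90 days) ✓; age 37 ≥ 18 ✓; rating 2 < 3 ✗ → not eligible.
Parking Benefit — status part-time ✗ (requires seasonal) → not eligible.
Dental Plan — status part-time ✓; service 128 days ≥ 45 days ✓; 16 hrs/wk < 25 ✗ → not eligible.
Flexible Spending Account — status part-time ✓; service 128 days < 18 months (≈540 days) ✗ → not eligible.
Paid Parental Leave — status part-time ✓ (not excluded); service 128 days < 180 days ✗ → not eligible.
Sabbatical Program — status part-time ✓; service 128 days ≥ 120 days ✓; age 37 ≥ 21 ✓ → eligible.

Sabbatical Program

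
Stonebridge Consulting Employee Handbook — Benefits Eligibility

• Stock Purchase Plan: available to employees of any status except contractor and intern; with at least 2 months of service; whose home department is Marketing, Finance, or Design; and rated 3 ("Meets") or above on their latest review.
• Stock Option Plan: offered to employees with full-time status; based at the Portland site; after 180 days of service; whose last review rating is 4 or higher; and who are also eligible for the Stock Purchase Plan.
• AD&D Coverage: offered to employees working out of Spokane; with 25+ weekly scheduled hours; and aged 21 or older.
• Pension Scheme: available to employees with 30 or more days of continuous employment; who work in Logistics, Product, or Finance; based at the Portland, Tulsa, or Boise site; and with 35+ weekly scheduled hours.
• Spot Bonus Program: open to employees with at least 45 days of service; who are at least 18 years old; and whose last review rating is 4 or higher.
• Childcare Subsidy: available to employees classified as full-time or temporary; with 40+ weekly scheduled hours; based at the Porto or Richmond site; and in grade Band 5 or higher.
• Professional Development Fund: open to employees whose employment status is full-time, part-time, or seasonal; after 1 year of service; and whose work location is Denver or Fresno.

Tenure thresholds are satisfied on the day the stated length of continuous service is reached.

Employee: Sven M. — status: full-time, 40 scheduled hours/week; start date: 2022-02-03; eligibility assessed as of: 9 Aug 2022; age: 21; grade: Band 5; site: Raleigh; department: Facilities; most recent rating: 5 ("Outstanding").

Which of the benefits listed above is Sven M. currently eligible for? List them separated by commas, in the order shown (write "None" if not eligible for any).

Spot Bonus Program

Service from 2022-02-03 to 9 Aug 2022: 187 days.
Stock Purchase Plan — status full-time ✓ (not excluded); service 187 days ≥ 2 months (≈60 days) ✓; dept Facilities ✗ → not eligible.
Stock Option Plan — status full-time ✓; site Raleigh ✗ (not Portland) → not eligible.
AD&D Coverage — site Raleigh ✗ (not Spokane) → not eligible.
Pension Scheme — service 187 days ≥ 30 days ✓; dept Facilities ✗ → not eligible.
Spot Bonus Program — service 187 days ≥ 45 days ✓; age 21 ≥ 18 ✓; rating 5 ≥ 4 ✓ → eligible.
Childcare Subsidy — status full-time ✓; 40 hrs/wk ≥ 40 ✓; site Raleigh ✗ (not Porto or Richmond) → not eligible.
Professional Development Fund — status full-time ✓; service 187 days < 1 year (≈365 days) ✗ → not eligible.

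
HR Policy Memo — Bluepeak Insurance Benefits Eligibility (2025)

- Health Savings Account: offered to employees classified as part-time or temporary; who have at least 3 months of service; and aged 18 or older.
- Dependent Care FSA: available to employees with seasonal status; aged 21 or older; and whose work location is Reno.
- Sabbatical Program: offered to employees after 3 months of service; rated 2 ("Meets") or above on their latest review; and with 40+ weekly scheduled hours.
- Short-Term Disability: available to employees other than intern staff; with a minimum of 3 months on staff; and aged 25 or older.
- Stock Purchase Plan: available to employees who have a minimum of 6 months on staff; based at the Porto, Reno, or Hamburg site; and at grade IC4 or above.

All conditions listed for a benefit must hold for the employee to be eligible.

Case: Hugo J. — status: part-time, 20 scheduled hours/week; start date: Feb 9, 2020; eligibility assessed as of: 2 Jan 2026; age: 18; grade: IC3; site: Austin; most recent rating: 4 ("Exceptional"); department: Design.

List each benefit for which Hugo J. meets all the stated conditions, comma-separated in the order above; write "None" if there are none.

Service from Feb 9, 2020 to 2 Jan 2026: 2154 days.
Health Savings Account — status part-time ✓; service 2154 days ≥ 3 months (≈90 days) ✓; age 18 ≥ 18 ✓ → eligible.
Dependent Care FSA — status part-time ✗ (requires seasonal) → not eligible.
Sabbatical Program — service 2154 days ≥ 3 months (≈90 days) ✓; rating 4 ≥ 2 ✓; 20 hrs/wk < 40 ✗ → not eligible.
Short-Term Disability — status part-time ✓ (not excluded); service 2154 days ≥ 3 months (≈90 days) ✓; age 18 < 25 ✗ → not eligible.
Stock Purchase Plan — service 2154 days ≥ 6 months (≈180 days) ✓; site Austin ✗ (not Porto, Reno, or Hamburg) → not eligible.

Health Savings Account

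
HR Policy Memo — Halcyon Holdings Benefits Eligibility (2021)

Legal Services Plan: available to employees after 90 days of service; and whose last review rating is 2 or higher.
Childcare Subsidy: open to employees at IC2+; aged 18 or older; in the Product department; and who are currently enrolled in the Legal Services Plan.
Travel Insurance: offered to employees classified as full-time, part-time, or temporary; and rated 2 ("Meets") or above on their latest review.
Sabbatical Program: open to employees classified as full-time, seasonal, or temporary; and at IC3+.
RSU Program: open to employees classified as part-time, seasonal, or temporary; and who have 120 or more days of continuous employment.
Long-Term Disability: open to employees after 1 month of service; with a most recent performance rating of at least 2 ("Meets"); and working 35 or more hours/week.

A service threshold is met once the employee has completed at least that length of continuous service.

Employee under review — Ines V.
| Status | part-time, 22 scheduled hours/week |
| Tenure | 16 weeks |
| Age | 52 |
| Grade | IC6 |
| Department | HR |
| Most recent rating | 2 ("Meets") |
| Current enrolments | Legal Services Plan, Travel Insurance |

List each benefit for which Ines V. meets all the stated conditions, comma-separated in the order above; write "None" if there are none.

Legal Services Plan — service 16 weeks ≥ 90 days ✓; rating 2 ≥ 2 ✓ → eligible.
Childcare Subsidy — grade IC6 ≥ IC2 ✓; age 52 ≥ 18 ✓; dept HR ✗ → not eligible.
Travel Insurance — status part-time ✓; rating 2 ≥ 2 ✓ → eligible.
Sabbatical Program — status part-time ✗ (requires full-time, seasonal, or temporary) → not eligible.
RSU Program — status part-time ✓; service 16 weeks < 120 days ✗ → not eligible.
Long-Term Disability — service 16 weeks ≥ 1 month (≈30 days) ✓; rating 2 ≥ 2 ✓; 22 hrs/wk < 35 ✗ → not eligible.

Legal Services Plan, Travel Insurance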